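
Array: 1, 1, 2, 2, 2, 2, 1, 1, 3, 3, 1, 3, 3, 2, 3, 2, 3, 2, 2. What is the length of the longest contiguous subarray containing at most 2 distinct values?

[1] 1 distinct, len 1
[1, 1] 1 distinct, len 2
[1, 1, 2] 2 distinct, len 3
[1, 1, 2, 2] 2 distinct, len 4
[1, 1, 2, 2, 2] 2 distinct, len 5
[1, 1, 2, 2, 2, 2] 2 distinct, len 6
[1, 1, 2, 2, 2, 2, 1] 2 distinct, len 7
[1, 1, 2, 2, 2, 2, 1, 1] 2 distinct, len 8
[1, 1, 3] 2 distinct, len 3
[1, 1, 3, 3] 2 distinct, len 4
[1, 1, 3, 3, 1] 2 distinct, len 5
[1, 1, 3, 3, 1, 3] 2 distinct, len 6
[1, 1, 3, 3, 1, 3, 3] 2 distinct, len 7
[3, 3, 2] 2 distinct, len 3
[3, 3, 2, 3] 2 distinct, len 4
[3, 3, 2, 3, 2] 2 distinct, len 5
[3, 3, 2, 3, 2, 3] 2 distinct, len 6
[3, 3, 2, 3, 2, 3, 2] 2 distinct, len 7
[3, 3, 2, 3, 2, 3, 2, 2] 2 distinct, len 8
Longest length with ≤2 distinct: 8.

8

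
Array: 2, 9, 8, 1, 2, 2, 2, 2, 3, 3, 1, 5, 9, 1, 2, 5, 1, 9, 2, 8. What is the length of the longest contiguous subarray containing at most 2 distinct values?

6

Extend right; when distinct count exceeds 2, shrink from the left:
[2] 1 distinct, len 1
[2, 9] 2 distinct, len 2
[9, 8] 2 distinct, len 2
[8, 1] 2 distinct, len 2
[1, 2] 2 distinct, len 2
[1, 2, 2] 2 distinct, len 3
[1, 2, 2, 2] 2 distinct, len 4
[1, 2, 2, 2, 2] 2 distinct, len 5
[2, 2, 2, 2, 3] 2 distinct, len 5
[2, 2, 2, 2, 3, 3] 2 distinct, len 6
[3, 3, 1] 2 distinct, len 3
[1, 5] 2 distinct, len 2
[5, 9] 2 distinct, len 2
[9, 1] 2 distinct, len 2
[1, 2] 2 distinct, len 2
[2, 5] 2 distinct, len 2
[5, 1] 2 distinct, len 2
[1, 9] 2 distinct, len 2
[9, 2] 2 distinct, len 2
[2, 8] 2 distinct, len 2
Longest length with ≤2 distinct: 6.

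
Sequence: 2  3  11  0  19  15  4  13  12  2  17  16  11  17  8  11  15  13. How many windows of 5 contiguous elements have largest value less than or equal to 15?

1

(2, 3, 11, 0, 19) → max 19
(3, 11, 0, 19, 15) → max 19
(11, 0, 19, 15, 4) → max 19
(0, 19, 15, 4, 13) → max 19
(19, 15, 4, 13, 12) → max 19
(15, 4, 13, 12, 2) → max 15  ≤ 15 ✓
(4, 13, 12, 2, 17) → max 17
(13, 12, 2, 17, 16) → max 17
(12, 2, 17, 16, 11) → max 17
(2, 17, 16, 11, 17) → max 17
(17, 16, 11, 17, 8) → max 17
(16, 11, 17, 8, 11) → max 17
(11, 17, 8, 11, 15) → max 17
(17, 8, 11, 15, 13) → max 17
1 window satisfy the condition.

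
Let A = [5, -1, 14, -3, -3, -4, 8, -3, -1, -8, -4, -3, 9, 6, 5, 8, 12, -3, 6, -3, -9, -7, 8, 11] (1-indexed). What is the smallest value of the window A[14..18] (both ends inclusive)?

-3

Elements at indices 14..18: 6, 5, 8, 12, -3
min(6, 5, 8, 12, -3) = -3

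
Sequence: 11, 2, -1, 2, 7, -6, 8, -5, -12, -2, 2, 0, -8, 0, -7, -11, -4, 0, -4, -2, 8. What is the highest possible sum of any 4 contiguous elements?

14

(11, 2, -1, 2) → sum 14
(2, -1, 2, 7) → sum 10
(-1, 2, 7, -6) → sum 2
(2, 7, -6, 8) → sum 11
(7, -6, 8, -5) → sum 4
(-6, 8, -5, -12) → sum -15
(8, -5, -12, -2) → sum -11
(-5, -12, -2, 2) → sum -17
(-12, -2, 2, 0) → sum -12
(-2, 2, 0, -8) → sum -8
(2, 0, -8, 0) → sum -6
(0, -8, 0, -7) → sum -15
(-8, 0, -7, -11) → sum -26
(0, -7, -11, -4) → sum -22
(-7, -11, -4, 0) → sum -22
(-11, -4, 0, -4) → sum -19
(-4, 0, -4, -2) → sum -10
(0, -4, -2, 8) → sum 2
Highest of these is 14.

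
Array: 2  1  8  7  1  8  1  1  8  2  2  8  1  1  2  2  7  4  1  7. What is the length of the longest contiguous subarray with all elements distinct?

4

[2] len 1
[2, 1] len 2
[2, 1, 8] len 3
[2, 1, 8, 7] len 4
[8, 7, 1] len 3
[7, 1, 8] len 3
[8, 1] len 2
[1] len 1
[1, 8] len 2
[1, 8, 2] len 3
[2] len 1
[2, 8] len 2
[2, 8, 1] len 3
[1] len 1
[1, 2] len 2
[2] len 1
[2, 7] len 2
[2, 7, 4] len 3
[2, 7, 4, 1] len 4
[4, 1, 7] len 3
Longest all-distinct length: 4.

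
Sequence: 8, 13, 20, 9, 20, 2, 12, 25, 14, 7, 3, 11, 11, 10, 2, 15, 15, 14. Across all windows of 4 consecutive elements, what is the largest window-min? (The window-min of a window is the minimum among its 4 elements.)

Each size-4 window and its min:
8 13 20 9 → min 8
13 20 9 20 → min 9
20 9 20 2 → min 2
9 20 2 12 → min 2
20 2 12 25 → min 2
2 12 25 14 → min 2
12 25 14 7 → min 7
25 14 7 3 → min 3
14 7 3 11 → min 3
7 3 11 11 → min 3
3 11 11 10 → min 3
11 11 10 2 → min 2
11 10 2 15 → min 2
10 2 15 15 → min 2
2 15 15 14 → min 2
Largest of these is 9.

9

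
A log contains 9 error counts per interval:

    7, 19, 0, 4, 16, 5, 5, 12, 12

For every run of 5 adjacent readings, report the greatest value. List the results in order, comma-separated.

Sliding a size-5 window across the 9 values:
[7, 19, 0, 4, 16] → max 19
[19, 0, 4, 16, 5] → max 19
[0, 4, 16, 5, 5] → max 16
[4, 16, 5, 5, 12] → max 16
[16, 5, 5, 12, 12] → max 16

19, 19, 16, 16, 16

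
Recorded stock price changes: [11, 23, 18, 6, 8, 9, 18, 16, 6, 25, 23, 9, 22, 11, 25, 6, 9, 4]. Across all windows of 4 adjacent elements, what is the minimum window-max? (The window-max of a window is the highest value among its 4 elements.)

18

[11, 23, 18, 6] → max 23
[23, 18, 6, 8] → max 23
[18, 6, 8, 9] → max 18
[6, 8, 9, 18] → max 18
[8, 9, 18, 16] → max 18
[9, 18, 16, 6] → max 18
[18, 16, 6, 25] → max 25
[16, 6, 25, 23] → max 25
[6, 25, 23, 9] → max 25
[25, 23, 9, 22] → max 25
[23, 9, 22, 11] → max 23
[9, 22, 11, 25] → max 25
[22, 11, 25, 6] → max 25
[11, 25, 6, 9] → max 25
[25, 6, 9, 4] → max 25
Minimum of these is 18.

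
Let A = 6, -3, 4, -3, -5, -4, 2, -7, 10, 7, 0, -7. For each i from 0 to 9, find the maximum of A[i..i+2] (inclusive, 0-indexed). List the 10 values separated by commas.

6, 4, 4, -3, 2, 2, 10, 10, 10, 7

[6, -3, 4] → max 6
[-3, 4, -3] → max 4
[4, -3, -5] → max 4
[-3, -5, -4] → max -3
[-5, -4, 2] → max 2
[-4, 2, -7] → max 2
[2, -7, 10] → max 10
[-7, 10, 7] → max 10
[10, 7, 0] → max 10
[7, 0, -7] → max 7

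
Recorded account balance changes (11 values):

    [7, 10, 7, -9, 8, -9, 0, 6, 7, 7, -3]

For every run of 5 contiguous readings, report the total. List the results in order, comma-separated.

[7, 10, 7, -9, 8] → sum 23
[10, 7, -9, 8, -9] → sum 7
[7, -9, 8, -9, 0] → sum -3
[-9, 8, -9, 0, 6] → sum -4
[8, -9, 0, 6, 7] → sum 12
[-9, 0, 6, 7, 7] → sum 11
[0, 6, 7, 7, -3] → sum 17

23, 7, -3, -4, 12, 11, 17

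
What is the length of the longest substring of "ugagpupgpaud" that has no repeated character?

5

add u: [u] len 1
add g: [u, g] len 2
add a: [u, g, a] len 3
add g (repeat g, move left end past it): [a, g] len 2
add p: [a, g, p] len 3
add u: [a, g, p, u] len 4
add p (repeat p, move left end past it): [u, p] len 2
add g: [u, p, g] len 3
add p (repeat p, move left end past it): [g, p] len 2
add a: [g, p, a] len 3
add u: [g, p, a, u] len 4
add d: [g, p, a, u, d] len 5
Longest all-distinct length: 5.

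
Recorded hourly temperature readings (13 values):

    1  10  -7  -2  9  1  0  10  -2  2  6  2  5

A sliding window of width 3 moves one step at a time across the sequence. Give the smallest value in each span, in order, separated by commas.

1 10 -7 → min -7
10 -7 -2 → min -7
-7 -2 9 → min -7
-2 9 1 → min -2
9 1 0 → min 0
1 0 10 → min 0
0 10 -2 → min -2
10 -2 2 → min -2
-2 2 6 → min -2
2 6 2 → min 2
6 2 5 → min 2

-7, -7, -7, -2, 0, 0, -2, -2, -2, 2, 2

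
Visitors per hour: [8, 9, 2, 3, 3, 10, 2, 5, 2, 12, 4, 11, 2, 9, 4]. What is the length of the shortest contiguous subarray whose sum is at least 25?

3

add 8: running sum 8 < 25
add 9: running sum 17 < 25
add 2: running sum 19 < 25
add 3: running sum 22 < 25
add 3: shortest ending here [8, 9, 2, 3, 3] sum 25, len 5
add 10: shortest ending here [9, 2, 3, 3, 10] sum 27, len 5
add 2: shortest ending here [9, 2, 3, 3, 10, 2] sum 29, len 6
add 5: shortest ending here [2, 3, 3, 10, 2, 5] sum 25, len 6
add 2: shortest ending here [3, 3, 10, 2, 5, 2] sum 25, len 6
add 12: shortest ending here [10, 2, 5, 2, 12] sum 31, len 5
add 4: shortest ending here [2, 5, 2, 12, 4] sum 25, len 5
add 11: shortest ending here [12, 4, 11] sum 27, len 3
add 2: shortest ending here [12, 4, 11, 2] sum 29, len 4
add 9: shortest ending here [4, 11, 2, 9] sum 26, len 4
add 4: shortest ending here [11, 2, 9, 4] sum 26, len 4
Shortest qualifying length: 3.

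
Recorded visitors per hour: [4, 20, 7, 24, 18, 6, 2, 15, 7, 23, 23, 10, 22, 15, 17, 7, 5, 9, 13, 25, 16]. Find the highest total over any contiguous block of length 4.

78

4 20 7 24 → sum 55
20 7 24 18 → sum 69
7 24 18 6 → sum 55
24 18 6 2 → sum 50
18 6 2 15 → sum 41
6 2 15 7 → sum 30
2 15 7 23 → sum 47
15 7 23 23 → sum 68
7 23 23 10 → sum 63
23 23 10 22 → sum 78
23 10 22 15 → sum 70
10 22 15 17 → sum 64
22 15 17 7 → sum 61
15 17 7 5 → sum 44
17 7 5 9 → sum 38
7 5 9 13 → sum 34
5 9 13 25 → sum 52
9 13 25 16 → sum 63
Highest of these is 78.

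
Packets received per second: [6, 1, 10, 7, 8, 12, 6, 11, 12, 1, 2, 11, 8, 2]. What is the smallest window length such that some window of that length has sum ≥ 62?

7

Extend right; whenever the sum reaches 62, record the length and shrink from the left:
add 6: running sum 6 < 62
add 1: running sum 7 < 62
add 10: running sum 17 < 62
add 7: running sum 24 < 62
add 8: running sum 32 < 62
add 12: running sum 44 < 62
add 6: running sum 50 < 62
add 11: running sum 61 < 62
add 12: shortest ending here [10, 7, 8, 12, 6, 11, 12] sum 66, len 7
add 1: shortest ending here [10, 7, 8, 12, 6, 11, 12, 1] sum 67, len 8
add 2: shortest ending here [10, 7, 8, 12, 6, 11, 12, 1, 2] sum 69, len 9
add 11: shortest ending here [8, 12, 6, 11, 12, 1, 2, 11] sum 63, len 8
add 8: shortest ending here [12, 6, 11, 12, 1, 2, 11, 8] sum 63, len 8
add 2: shortest ending here [12, 6, 11, 12, 1, 2, 11, 8, 2] sum 65, len 9
Shortest qualifying length: 7.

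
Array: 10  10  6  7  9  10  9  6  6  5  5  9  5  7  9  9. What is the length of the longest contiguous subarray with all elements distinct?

4

[10] len 1
[10] len 1
[10, 6] len 2
[10, 6, 7] len 3
[10, 6, 7, 9] len 4
[6, 7, 9, 10] len 4
[10, 9] len 2
[10, 9, 6] len 3
[6] len 1
[6, 5] len 2
[5] len 1
[5, 9] len 2
[9, 5] len 2
[9, 5, 7] len 3
[5, 7, 9] len 3
[9] len 1
Longest all-distinct length: 4.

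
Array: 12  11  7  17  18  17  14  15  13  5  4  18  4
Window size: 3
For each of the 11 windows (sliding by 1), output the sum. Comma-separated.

(12, 11, 7) → sum 30
(11, 7, 17) → sum 35
(7, 17, 18) → sum 42
(17, 18, 17) → sum 52
(18, 17, 14) → sum 49
(17, 14, 15) → sum 46
(14, 15, 13) → sum 42
(15, 13, 5) → sum 33
(13, 5, 4) → sum 22
(5, 4, 18) → sum 27
(4, 18, 4) → sum 26

30, 35, 42, 52, 49, 46, 42, 33, 22, 27, 26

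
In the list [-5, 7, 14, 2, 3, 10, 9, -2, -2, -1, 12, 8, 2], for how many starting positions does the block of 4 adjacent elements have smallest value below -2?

(-5, 7, 14, 2) → min -5  < -2 ✓
(7, 14, 2, 3) → min 2
(14, 2, 3, 10) → min 2
(2, 3, 10, 9) → min 2
(3, 10, 9, -2) → min -2
(10, 9, -2, -2) → min -2
(9, -2, -2, -1) → min -2
(-2, -2, -1, 12) → min -2
(-2, -1, 12, 8) → min -2
(-1, 12, 8, 2) → min -1
1 window satisfy the condition.

1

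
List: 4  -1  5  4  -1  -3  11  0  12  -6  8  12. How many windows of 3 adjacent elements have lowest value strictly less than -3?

3

(4, -1, 5) → min -1
(-1, 5, 4) → min -1
(5, 4, -1) → min -1
(4, -1, -3) → min -3
(-1, -3, 11) → min -3
(-3, 11, 0) → min -3
(11, 0, 12) → min 0
(0, 12, -6) → min -6  < -3 ✓
(12, -6, 8) → min -6  < -3 ✓
(-6, 8, 12) → min -6  < -3 ✓
3 windows satisfy the condition.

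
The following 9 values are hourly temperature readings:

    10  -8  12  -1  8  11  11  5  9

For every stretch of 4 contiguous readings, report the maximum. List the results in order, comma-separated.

12, 12, 12, 11, 11, 11

10 -8 12 -1 → max 12
-8 12 -1 8 → max 12
12 -1 8 11 → max 12
-1 8 11 11 → max 11
8 11 11 5 → max 11
11 11 5 9 → max 11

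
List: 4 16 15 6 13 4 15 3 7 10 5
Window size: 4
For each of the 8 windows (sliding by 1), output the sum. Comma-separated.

41, 50, 38, 38, 35, 29, 35, 25

(4, 16, 15, 6) → sum 41
(16, 15, 6, 13) → sum 50
(15, 6, 13, 4) → sum 38
(6, 13, 4, 15) → sum 38
(13, 4, 15, 3) → sum 35
(4, 15, 3, 7) → sum 29
(15, 3, 7, 10) → sum 35
(3, 7, 10, 5) → sum 25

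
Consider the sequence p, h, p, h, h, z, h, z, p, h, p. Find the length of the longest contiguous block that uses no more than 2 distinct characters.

[p] 1 distinct, len 1
[p, h] 2 distinct, len 2
[p, h, p] 2 distinct, len 3
[p, h, p, h] 2 distinct, len 4
[p, h, p, h, h] 2 distinct, len 5
[h, h, z] 2 distinct, len 3
[h, h, z, h] 2 distinct, len 4
[h, h, z, h, z] 2 distinct, len 5
[z, p] 2 distinct, len 2
[p, h] 2 distinct, len 2
[p, h, p] 2 distinct, len 3
Longest length with ≤2 distinct: 5.

5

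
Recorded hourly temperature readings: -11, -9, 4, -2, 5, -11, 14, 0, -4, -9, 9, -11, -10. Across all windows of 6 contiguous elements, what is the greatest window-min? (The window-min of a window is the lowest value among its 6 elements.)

(-11, -9, 4, -2, 5, -11) → min -11
(-9, 4, -2, 5, -11, 14) → min -11
(4, -2, 5, -11, 14, 0) → min -11
(-2, 5, -11, 14, 0, -4) → min -11
(5, -11, 14, 0, -4, -9) → min -11
(-11, 14, 0, -4, -9, 9) → min -11
(14, 0, -4, -9, 9, -11) → min -11
(0, -4, -9, 9, -11, -10) → min -11
Greatest of these is -11.

-11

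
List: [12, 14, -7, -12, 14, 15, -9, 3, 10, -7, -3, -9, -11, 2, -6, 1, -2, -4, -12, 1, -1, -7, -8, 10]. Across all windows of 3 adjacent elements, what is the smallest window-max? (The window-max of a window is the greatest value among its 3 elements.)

-3

12 14 -7 → max 14
14 -7 -12 → max 14
-7 -12 14 → max 14
-12 14 15 → max 15
14 15 -9 → max 15
15 -9 3 → max 15
-9 3 10 → max 10
3 10 -7 → max 10
10 -7 -3 → max 10
-7 -3 -9 → max -3
-3 -9 -11 → max -3
-9 -11 2 → max 2
-11 2 -6 → max 2
2 -6 1 → max 2
-6 1 -2 → max 1
1 -2 -4 → max 1
-2 -4 -12 → max -2
-4 -12 1 → max 1
-12 1 -1 → max 1
1 -1 -7 → max 1
-1 -7 -8 → max -1
-7 -8 10 → max 10
Smallest of these is -3.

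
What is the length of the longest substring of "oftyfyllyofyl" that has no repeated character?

4

[o] len 1
[o, f] len 2
[o, f, t] len 3
[o, f, t, y] len 4
[t, y, f] len 3
[f, y] len 2
[f, y, l] len 3
[l] len 1
[l, y] len 2
[l, y, o] len 3
[l, y, o, f] len 4
[o, f, y] len 3
[o, f, y, l] len 4
Longest all-distinct length: 4.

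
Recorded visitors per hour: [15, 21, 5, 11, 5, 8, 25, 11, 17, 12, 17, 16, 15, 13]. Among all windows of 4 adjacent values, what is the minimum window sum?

29

15 21 5 11 → sum 52
21 5 11 5 → sum 42
5 11 5 8 → sum 29
11 5 8 25 → sum 49
5 8 25 11 → sum 49
8 25 11 17 → sum 61
25 11 17 12 → sum 65
11 17 12 17 → sum 57
17 12 17 16 → sum 62
12 17 16 15 → sum 60
17 16 15 13 → sum 61
Minimum of these is 29.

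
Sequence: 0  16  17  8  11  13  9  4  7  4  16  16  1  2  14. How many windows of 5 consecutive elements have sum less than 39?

[0, 16, 17, 8, 11] → sum 52
[16, 17, 8, 11, 13] → sum 65
[17, 8, 11, 13, 9] → sum 58
[8, 11, 13, 9, 4] → sum 45
[11, 13, 9, 4, 7] → sum 44
[13, 9, 4, 7, 4] → sum 37  < 39 ✓
[9, 4, 7, 4, 16] → sum 40
[4, 7, 4, 16, 16] → sum 47
[7, 4, 16, 16, 1] → sum 44
[4, 16, 16, 1, 2] → sum 39
[16, 16, 1, 2, 14] → sum 49
1 window satisfy the condition.

1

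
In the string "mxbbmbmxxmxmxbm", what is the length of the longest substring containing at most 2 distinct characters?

Extend right; when distinct count exceeds 2, shrink from the left:
[m] 1 distinct, len 1
[m, x] 2 distinct, len 2
[x, b] 2 distinct, len 2
[x, b, b] 2 distinct, len 3
[b, b, m] 2 distinct, len 3
[b, b, m, b] 2 distinct, len 4
[b, b, m, b, m] 2 distinct, len 5
[m, x] 2 distinct, len 2
[m, x, x] 2 distinct, len 3
[m, x, x, m] 2 distinct, len 4
[m, x, x, m, x] 2 distinct, len 5
[m, x, x, m, x, m] 2 distinct, len 6
[m, x, x, m, x, m, x] 2 distinct, len 7
[x, b] 2 distinct, len 2
[b, m] 2 distinct, len 2
Longest length with ≤2 distinct: 7.

7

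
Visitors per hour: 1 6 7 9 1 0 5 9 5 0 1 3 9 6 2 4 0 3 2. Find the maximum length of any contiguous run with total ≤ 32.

10

→ 1: sum 1, len 1
→ 6: sum 7, len 2
→ 7: sum 14, len 3
→ 9: sum 23, len 4
→ 1: sum 24, len 5
→ 0: sum 24, len 6
→ 5: sum 29, len 7
→ 9 (dropped 1, 6): sum 31, len 6
→ 5 (dropped 7): sum 29, len 6
→ 0: sum 29, len 7
→ 1: sum 30, len 8
→ 3 (dropped 9): sum 24, len 8
→ 9 (dropped 1): sum 32, len 8
→ 6 (dropped 0, 5, 9): sum 24, len 6
→ 2: sum 26, len 7
→ 4: sum 30, len 8
→ 0: sum 30, len 9
→ 3 (dropped 5): sum 28, len 9
→ 2: sum 30, len 10
Longest length seen: 10.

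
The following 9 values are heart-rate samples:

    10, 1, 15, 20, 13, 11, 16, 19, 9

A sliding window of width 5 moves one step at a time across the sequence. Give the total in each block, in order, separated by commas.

(10, 1, 15, 20, 13) → sum 59
(1, 15, 20, 13, 11) → sum 60
(15, 20, 13, 11, 16) → sum 75
(20, 13, 11, 16, 19) → sum 79
(13, 11, 16, 19, 9) → sum 68

59, 60, 75, 79, 68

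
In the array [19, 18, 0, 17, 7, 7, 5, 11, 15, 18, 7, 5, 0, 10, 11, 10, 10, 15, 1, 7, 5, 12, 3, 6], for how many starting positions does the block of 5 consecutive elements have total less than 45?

(19, 18, 0, 17, 7) → sum 61
(18, 0, 17, 7, 7) → sum 49
(0, 17, 7, 7, 5) → sum 36  < 45 ✓
(17, 7, 7, 5, 11) → sum 47
(7, 7, 5, 11, 15) → sum 45
(7, 5, 11, 15, 18) → sum 56
(5, 11, 15, 18, 7) → sum 56
(11, 15, 18, 7, 5) → sum 56
(15, 18, 7, 5, 0) → sum 45
(18, 7, 5, 0, 10) → sum 40  < 45 ✓
(7, 5, 0, 10, 11) → sum 33  < 45 ✓
(5, 0, 10, 11, 10) → sum 36  < 45 ✓
(0, 10, 11, 10, 10) → sum 41  < 45 ✓
(10, 11, 10, 10, 15) → sum 56
(11, 10, 10, 15, 1) → sum 47
(10, 10, 15, 1, 7) → sum 43  < 45 ✓
(10, 15, 1, 7, 5) → sum 38  < 45 ✓
(15, 1, 7, 5, 12) → sum 40  < 45 ✓
(1, 7, 5, 12, 3) → sum 28  < 45 ✓
(7, 5, 12, 3, 6) → sum 33  < 45 ✓
10 windows satisfy the condition.

10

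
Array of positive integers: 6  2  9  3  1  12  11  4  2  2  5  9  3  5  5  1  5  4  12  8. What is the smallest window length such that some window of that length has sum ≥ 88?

15

add 6: running sum 6 < 88
add 2: running sum 8 < 88
add 9: running sum 17 < 88
add 3: running sum 20 < 88
add 1: running sum 21 < 88
add 12: running sum 33 < 88
add 11: running sum 44 < 88
add 4: running sum 48 < 88
add 2: running sum 50 < 88
add 2: running sum 52 < 88
add 5: running sum 57 < 88
add 9: running sum 66 < 88
add 3: running sum 69 < 88
add 5: running sum 74 < 88
add 5: running sum 79 < 88
add 1: running sum 80 < 88
add 5: running sum 85 < 88
add 4: shortest ending here [6, 2, 9, 3, 1, 12, 11, 4, 2, 2, 5, 9, 3, 5, 5, 1, 5, 4] sum 89, len 18
add 12: shortest ending here [9, 3, 1, 12, 11, 4, 2, 2, 5, 9, 3, 5, 5, 1, 5, 4, 12] sum 93, len 17
add 8: shortest ending here [12, 11, 4, 2, 2, 5, 9, 3, 5, 5, 1, 5, 4, 12, 8] sum 88, len 15
Shortest qualifying length: 15.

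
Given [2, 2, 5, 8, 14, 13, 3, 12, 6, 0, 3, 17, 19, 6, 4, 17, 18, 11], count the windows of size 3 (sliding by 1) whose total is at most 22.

6

2 2 5 → sum 9  ≤ 22 ✓
2 5 8 → sum 15  ≤ 22 ✓
5 8 14 → sum 27
8 14 13 → sum 35
14 13 3 → sum 30
13 3 12 → sum 28
3 12 6 → sum 21  ≤ 22 ✓
12 6 0 → sum 18  ≤ 22 ✓
6 0 3 → sum 9  ≤ 22 ✓
0 3 17 → sum 20  ≤ 22 ✓
3 17 19 → sum 39
17 19 6 → sum 42
19 6 4 → sum 29
6 4 17 → sum 27
4 17 18 → sum 39
17 18 11 → sum 46
6 windows satisfy the condition.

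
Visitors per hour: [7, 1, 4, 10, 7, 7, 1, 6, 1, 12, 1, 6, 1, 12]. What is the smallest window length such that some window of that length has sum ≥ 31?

add 7: running sum 7 < 31
add 1: running sum 8 < 31
add 4: running sum 12 < 31
add 10: running sum 22 < 31
add 7: running sum 29 < 31
end 5: [7, 1, 4, 10, 7, 7] sum 36, len 6
end 6: [7, 1, 4, 10, 7, 7, 1] sum 37, len 7
end 7: [10, 7, 7, 1, 6] sum 31, len 5
end 8: [10, 7, 7, 1, 6, 1] sum 32, len 6
end 9: [7, 7, 1, 6, 1, 12] sum 34, len 6
end 10: [7, 7, 1, 6, 1, 12, 1] sum 35, len 7
end 11: [7, 1, 6, 1, 12, 1, 6] sum 34, len 7
end 12: [7, 1, 6, 1, 12, 1, 6, 1] sum 35, len 8
end 13: [12, 1, 6, 1, 12] sum 32, len 5
Shortest qualifying length: 5.

5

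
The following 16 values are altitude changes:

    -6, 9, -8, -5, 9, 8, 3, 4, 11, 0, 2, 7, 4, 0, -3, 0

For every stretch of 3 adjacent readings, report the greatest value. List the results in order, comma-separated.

(-6, 9, -8) → max 9
(9, -8, -5) → max 9
(-8, -5, 9) → max 9
(-5, 9, 8) → max 9
(9, 8, 3) → max 9
(8, 3, 4) → max 8
(3, 4, 11) → max 11
(4, 11, 0) → max 11
(11, 0, 2) → max 11
(0, 2, 7) → max 7
(2, 7, 4) → max 7
(7, 4, 0) → max 7
(4, 0, -3) → max 4
(0, -3, 0) → max 0

9, 9, 9, 9, 9, 8, 11, 11, 11, 7, 7, 7, 4, 0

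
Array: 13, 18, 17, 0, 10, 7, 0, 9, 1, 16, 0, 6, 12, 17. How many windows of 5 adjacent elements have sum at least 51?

(13, 18, 17, 0, 10) → sum 58  ≥ 51 ✓
(18, 17, 0, 10, 7) → sum 52  ≥ 51 ✓
(17, 0, 10, 7, 0) → sum 34
(0, 10, 7, 0, 9) → sum 26
(10, 7, 0, 9, 1) → sum 27
(7, 0, 9, 1, 16) → sum 33
(0, 9, 1, 16, 0) → sum 26
(9, 1, 16, 0, 6) → sum 32
(1, 16, 0, 6, 12) → sum 35
(16, 0, 6, 12, 17) → sum 51  ≥ 51 ✓
3 windows satisfy the condition.

3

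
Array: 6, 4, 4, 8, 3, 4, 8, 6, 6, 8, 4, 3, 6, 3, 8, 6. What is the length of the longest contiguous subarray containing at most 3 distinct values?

6

add 6: window [6] (1 distinct), len 1
add 4: window [6, 4] (2 distinct), len 2
add 4: window [6, 4, 4] (2 distinct), len 3
add 8: window [6, 4, 4, 8] (3 distinct), len 4
add 3: window [4, 4, 8, 3] (3 distinct), len 4
add 4: window [4, 4, 8, 3, 4] (3 distinct), len 5
add 8: window [4, 4, 8, 3, 4, 8] (3 distinct), len 6
add 6: window [4, 8, 6] (3 distinct), len 3
add 6: window [4, 8, 6, 6] (3 distinct), len 4
add 8: window [4, 8, 6, 6, 8] (3 distinct), len 5
add 4: window [4, 8, 6, 6, 8, 4] (3 distinct), len 6
add 3: window [8, 4, 3] (3 distinct), len 3
add 6: window [4, 3, 6] (3 distinct), len 3
add 3: window [4, 3, 6, 3] (3 distinct), len 4
add 8: window [3, 6, 3, 8] (3 distinct), len 4
add 6: window [3, 6, 3, 8, 6] (3 distinct), len 5
Longest length with ≤3 distinct: 6.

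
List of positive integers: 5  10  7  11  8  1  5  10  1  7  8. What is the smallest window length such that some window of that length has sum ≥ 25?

3

add 5: running sum 5 < 25
add 10: running sum 15 < 25
add 7: running sum 22 < 25
end 3: [10, 7, 11] sum 28, len 3
end 4: [7, 11, 8] sum 26, len 3
end 5: [7, 11, 8, 1] sum 27, len 4
end 6: [11, 8, 1, 5] sum 25, len 4
end 7: [11, 8, 1, 5, 10] sum 35, len 5
end 8: [8, 1, 5, 10, 1] sum 25, len 5
end 9: [8, 1, 5, 10, 1, 7] sum 32, len 6
end 10: [10, 1, 7, 8] sum 26, len 4
Shortest qualifying length: 3.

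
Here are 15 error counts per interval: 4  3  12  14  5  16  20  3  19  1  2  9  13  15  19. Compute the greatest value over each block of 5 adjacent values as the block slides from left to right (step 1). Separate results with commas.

14, 16, 20, 20, 20, 20, 20, 19, 19, 15, 19

Sliding a size-5 window across the 15 values:
4 3 12 14 5 → max 14
3 12 14 5 16 → max 16
12 14 5 16 20 → max 20
14 5 16 20 3 → max 20
5 16 20 3 19 → max 20
16 20 3 19 1 → max 20
20 3 19 1 2 → max 20
3 19 1 2 9 → max 19
19 1 2 9 13 → max 19
1 2 9 13 15 → max 15
2 9 13 15 19 → max 19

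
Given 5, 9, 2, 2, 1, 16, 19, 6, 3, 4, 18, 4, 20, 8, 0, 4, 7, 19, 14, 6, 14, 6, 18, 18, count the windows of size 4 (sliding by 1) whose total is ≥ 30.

16

[5, 9, 2, 2] → sum 18
[9, 2, 2, 1] → sum 14
[2, 2, 1, 16] → sum 21
[2, 1, 16, 19] → sum 38  ≥ 30 ✓
[1, 16, 19, 6] → sum 42  ≥ 30 ✓
[16, 19, 6, 3] → sum 44  ≥ 30 ✓
[19, 6, 3, 4] → sum 32  ≥ 30 ✓
[6, 3, 4, 18] → sum 31  ≥ 30 ✓
[3, 4, 18, 4] → sum 29
[4, 18, 4, 20] → sum 46  ≥ 30 ✓
[18, 4, 20, 8] → sum 50  ≥ 30 ✓
[4, 20, 8, 0] → sum 32  ≥ 30 ✓
[20, 8, 0, 4] → sum 32  ≥ 30 ✓
[8, 0, 4, 7] → sum 19
[0, 4, 7, 19] → sum 30  ≥ 30 ✓
[4, 7, 19, 14] → sum 44  ≥ 30 ✓
[7, 19, 14, 6] → sum 46  ≥ 30 ✓
[19, 14, 6, 14] → sum 53  ≥ 30 ✓
[14, 6, 14, 6] → sum 40  ≥ 30 ✓
[6, 14, 6, 18] → sum 44  ≥ 30 ✓
[14, 6, 18, 18] → sum 56  ≥ 30 ✓
16 windows satisfy the condition.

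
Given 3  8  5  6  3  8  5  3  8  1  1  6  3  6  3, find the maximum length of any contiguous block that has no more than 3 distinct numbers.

add 3: window [3] (1 distinct), len 1
add 8: window [3, 8] (2 distinct), len 2
add 5: window [3, 8, 5] (3 distinct), len 3
add 6: window [8, 5, 6] (3 distinct), len 3
add 3: window [5, 6, 3] (3 distinct), len 3
add 8: window [6, 3, 8] (3 distinct), len 3
add 5: window [3, 8, 5] (3 distinct), len 3
add 3: window [3, 8, 5, 3] (3 distinct), len 4
add 8: window [3, 8, 5, 3, 8] (3 distinct), len 5
add 1: window [3, 8, 1] (3 distinct), len 3
add 1: window [3, 8, 1, 1] (3 distinct), len 4
add 6: window [8, 1, 1, 6] (3 distinct), len 4
add 3: window [1, 1, 6, 3] (3 distinct), len 4
add 6: window [1, 1, 6, 3, 6] (3 distinct), len 5
add 3: window [1, 1, 6, 3, 6, 3] (3 distinct), len 6
Longest length with ≤3 distinct: 6.

6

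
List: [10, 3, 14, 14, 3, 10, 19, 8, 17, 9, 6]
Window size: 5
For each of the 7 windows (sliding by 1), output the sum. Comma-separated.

Sliding a size-5 window across the 11 values:
10 3 14 14 3 → sum 44
3 14 14 3 10 → sum 44
14 14 3 10 19 → sum 60
14 3 10 19 8 → sum 54
3 10 19 8 17 → sum 57
10 19 8 17 9 → sum 63
19 8 17 9 6 → sum 59

44, 44, 60, 54, 57, 63, 59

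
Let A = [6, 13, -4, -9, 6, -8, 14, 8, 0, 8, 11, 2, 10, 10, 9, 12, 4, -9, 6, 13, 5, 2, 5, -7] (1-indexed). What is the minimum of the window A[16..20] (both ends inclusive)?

-9

Elements at indices 16..20: 12, 4, -9, 6, 13
min(12, 4, -9, 6, 13) = -9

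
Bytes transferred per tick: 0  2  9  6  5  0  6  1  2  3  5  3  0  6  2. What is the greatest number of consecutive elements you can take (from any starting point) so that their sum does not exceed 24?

[0] sum 0 len 1
[0, 2] sum 2 len 2
[0, 2, 9] sum 11 len 3
[0, 2, 9, 6] sum 17 len 4
[0, 2, 9, 6, 5] sum 22 len 5
[0, 2, 9, 6, 5, 0] sum 22 len 6
[6, 5, 0, 6] sum 17 len 4
[6, 5, 0, 6, 1] sum 18 len 5
[6, 5, 0, 6, 1, 2] sum 20 len 6
[6, 5, 0, 6, 1, 2, 3] sum 23 len 7
[5, 0, 6, 1, 2, 3, 5] sum 22 len 7
[0, 6, 1, 2, 3, 5, 3] sum 20 len 7
[0, 6, 1, 2, 3, 5, 3, 0] sum 20 len 8
[1, 2, 3, 5, 3, 0, 6] sum 20 len 7
[1, 2, 3, 5, 3, 0, 6, 2] sum 22 len 8
Longest length seen: 8.

8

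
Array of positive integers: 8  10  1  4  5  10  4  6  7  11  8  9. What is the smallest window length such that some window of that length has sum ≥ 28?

add 8: running sum 8 < 28
add 10: running sum 18 < 28
add 1: running sum 19 < 28
add 4: running sum 23 < 28
end 4: [8, 10, 1, 4, 5] sum 28, len 5
end 5: [10, 1, 4, 5, 10] sum 30, len 5
end 6: [10, 1, 4, 5, 10, 4] sum 34, len 6
end 7: [4, 5, 10, 4, 6] sum 29, len 5
end 8: [5, 10, 4, 6, 7] sum 32, len 5
end 9: [4, 6, 7, 11] sum 28, len 4
end 10: [6, 7, 11, 8] sum 32, len 4
end 11: [11, 8, 9] sum 28, len 3
Shortest qualifying length: 3.

3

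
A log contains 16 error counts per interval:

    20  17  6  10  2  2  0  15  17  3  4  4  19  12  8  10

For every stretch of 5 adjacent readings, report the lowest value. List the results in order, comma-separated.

20 17 6 10 2 → min 2
17 6 10 2 2 → min 2
6 10 2 2 0 → min 0
10 2 2 0 15 → min 0
2 2 0 15 17 → min 0
2 0 15 17 3 → min 0
0 15 17 3 4 → min 0
15 17 3 4 4 → min 3
17 3 4 4 19 → min 3
3 4 4 19 12 → min 3
4 4 19 12 8 → min 4
4 19 12 8 10 → min 4

2, 2, 0, 0, 0, 0, 0, 3, 3, 3, 4, 4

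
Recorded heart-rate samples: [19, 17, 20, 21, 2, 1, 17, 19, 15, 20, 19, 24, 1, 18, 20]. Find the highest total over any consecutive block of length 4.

Each size-4 window and its sum:
19 17 20 21 → sum 77
17 20 21 2 → sum 60
20 21 2 1 → sum 44
21 2 1 17 → sum 41
2 1 17 19 → sum 39
1 17 19 15 → sum 52
17 19 15 20 → sum 71
19 15 20 19 → sum 73
15 20 19 24 → sum 78
20 19 24 1 → sum 64
19 24 1 18 → sum 62
24 1 18 20 → sum 63
Highest of these is 78.

78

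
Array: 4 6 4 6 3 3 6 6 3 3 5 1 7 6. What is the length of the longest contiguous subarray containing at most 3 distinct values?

Extend right; when distinct count exceeds 3, shrink from the left:
add 4: window [4] (1 distinct), len 1
add 6: window [4, 6] (2 distinct), len 2
add 4: window [4, 6, 4] (2 distinct), len 3
add 6: window [4, 6, 4, 6] (2 distinct), len 4
add 3: window [4, 6, 4, 6, 3] (3 distinct), len 5
add 3: window [4, 6, 4, 6, 3, 3] (3 distinct), len 6
add 6: window [4, 6, 4, 6, 3, 3, 6] (3 distinct), len 7
add 6: window [4, 6, 4, 6, 3, 3, 6, 6] (3 distinct), len 8
add 3: window [4, 6, 4, 6, 3, 3, 6, 6, 3] (3 distinct), len 9
add 3: window [4, 6, 4, 6, 3, 3, 6, 6, 3, 3] (3 distinct), len 10
add 5: window [6, 3, 3, 6, 6, 3, 3, 5] (3 distinct), len 8
add 1: window [3, 3, 5, 1] (3 distinct), len 4
add 7: window [5, 1, 7] (3 distinct), len 3
add 6: window [1, 7, 6] (3 distinct), len 3
Longest length with ≤3 distinct: 10.

10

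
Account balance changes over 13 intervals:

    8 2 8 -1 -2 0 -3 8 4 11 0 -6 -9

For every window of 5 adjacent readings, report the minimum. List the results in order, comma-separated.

-2, -2, -3, -3, -3, -3, -3, -6, -9

8 2 8 -1 -2 → min -2
2 8 -1 -2 0 → min -2
8 -1 -2 0 -3 → min -3
-1 -2 0 -3 8 → min -3
-2 0 -3 8 4 → min -3
0 -3 8 4 11 → min -3
-3 8 4 11 0 → min -3
8 4 11 0 -6 → min -6
4 11 0 -6 -9 → min -9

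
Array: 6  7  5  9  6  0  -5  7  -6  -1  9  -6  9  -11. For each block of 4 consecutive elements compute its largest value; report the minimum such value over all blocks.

7

[6, 7, 5, 9] → max 9
[7, 5, 9, 6] → max 9
[5, 9, 6, 0] → max 9
[9, 6, 0, -5] → max 9
[6, 0, -5, 7] → max 7
[0, -5, 7, -6] → max 7
[-5, 7, -6, -1] → max 7
[7, -6, -1, 9] → max 9
[-6, -1, 9, -6] → max 9
[-1, 9, -6, 9] → max 9
[9, -6, 9, -11] → max 9
Minimum of these is 7.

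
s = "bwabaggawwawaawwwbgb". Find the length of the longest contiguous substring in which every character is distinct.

[b] len 1
[b, w] len 2
[b, w, a] len 3
[w, a, b] len 3
[b, a] len 2
[b, a, g] len 3
[g] len 1
[g, a] len 2
[g, a, w] len 3
[w] len 1
[w, a] len 2
[a, w] len 2
[w, a] len 2
[a] len 1
[a, w] len 2
[w] len 1
[w] len 1
[w, b] len 2
[w, b, g] len 3
[g, b] len 2
Longest all-distinct length: 3.

3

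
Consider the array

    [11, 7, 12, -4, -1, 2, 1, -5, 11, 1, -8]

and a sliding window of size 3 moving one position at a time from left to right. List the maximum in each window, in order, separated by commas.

12, 12, 12, 2, 2, 2, 11, 11, 11

[11, 7, 12] → max 12
[7, 12, -4] → max 12
[12, -4, -1] → max 12
[-4, -1, 2] → max 2
[-1, 2, 1] → max 2
[2, 1, -5] → max 2
[1, -5, 11] → max 11
[-5, 11, 1] → max 11
[11, 1, -8] → max 11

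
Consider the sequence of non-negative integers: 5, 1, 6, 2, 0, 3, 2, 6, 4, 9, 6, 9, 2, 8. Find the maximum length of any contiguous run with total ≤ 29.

→ 5: sum 5, len 1
→ 1: sum 6, len 2
→ 6: sum 12, len 3
→ 2: sum 14, len 4
→ 0: sum 14, len 5
→ 3: sum 17, len 6
→ 2: sum 19, len 7
→ 6: sum 25, len 8
→ 4: sum 29, len 9
→ 9 (dropped 5, 1, 6): sum 26, len 7
→ 6 (dropped 2, 0, 3): sum 27, len 5
→ 9 (dropped 2, 6): sum 28, len 4
→ 2 (dropped 4): sum 26, len 4
→ 8 (dropped 9): sum 25, len 4
Longest length seen: 9.

9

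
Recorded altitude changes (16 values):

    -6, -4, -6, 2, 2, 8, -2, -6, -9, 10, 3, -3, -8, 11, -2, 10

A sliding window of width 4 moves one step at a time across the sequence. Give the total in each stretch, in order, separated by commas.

-14, -6, 6, 10, 2, -9, -7, -2, 1, 2, 3, -2, 11

(-6, -4, -6, 2) → sum -14
(-4, -6, 2, 2) → sum -6
(-6, 2, 2, 8) → sum 6
(2, 2, 8, -2) → sum 10
(2, 8, -2, -6) → sum 2
(8, -2, -6, -9) → sum -9
(-2, -6, -9, 10) → sum -7
(-6, -9, 10, 3) → sum -2
(-9, 10, 3, -3) → sum 1
(10, 3, -3, -8) → sum 2
(3, -3, -8, 11) → sum 3
(-3, -8, 11, -2) → sum -2
(-8, 11, -2, 10) → sum 11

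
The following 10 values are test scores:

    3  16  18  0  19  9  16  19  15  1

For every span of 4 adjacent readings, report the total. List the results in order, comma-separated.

[3, 16, 18, 0] → sum 37
[16, 18, 0, 19] → sum 53
[18, 0, 19, 9] → sum 46
[0, 19, 9, 16] → sum 44
[19, 9, 16, 19] → sum 63
[9, 16, 19, 15] → sum 59
[16, 19, 15, 1] → sum 51

37, 53, 46, 44, 63, 59, 51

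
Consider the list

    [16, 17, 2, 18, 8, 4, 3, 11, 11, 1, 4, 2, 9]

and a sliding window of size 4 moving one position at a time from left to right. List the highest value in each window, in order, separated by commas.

16 17 2 18 → max 18
17 2 18 8 → max 18
2 18 8 4 → max 18
18 8 4 3 → max 18
8 4 3 11 → max 11
4 3 11 11 → max 11
3 11 11 1 → max 11
11 11 1 4 → max 11
11 1 4 2 → max 11
1 4 2 9 → max 9

18, 18, 18, 18, 11, 11, 11, 11, 11, 9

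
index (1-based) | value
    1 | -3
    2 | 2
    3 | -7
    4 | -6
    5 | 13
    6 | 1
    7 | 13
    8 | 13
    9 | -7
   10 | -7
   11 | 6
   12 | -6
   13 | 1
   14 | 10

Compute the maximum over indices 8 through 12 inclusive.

13

Elements at indices 8..12: 13, -7, -7, 6, -6
max(13, -7, -7, 6, -6) = 13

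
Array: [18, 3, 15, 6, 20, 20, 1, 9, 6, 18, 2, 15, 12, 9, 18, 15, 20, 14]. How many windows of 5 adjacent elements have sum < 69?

11

(18, 3, 15, 6, 20) → sum 62  < 69 ✓
(3, 15, 6, 20, 20) → sum 64  < 69 ✓
(15, 6, 20, 20, 1) → sum 62  < 69 ✓
(6, 20, 20, 1, 9) → sum 56  < 69 ✓
(20, 20, 1, 9, 6) → sum 56  < 69 ✓
(20, 1, 9, 6, 18) → sum 54  < 69 ✓
(1, 9, 6, 18, 2) → sum 36  < 69 ✓
(9, 6, 18, 2, 15) → sum 50  < 69 ✓
(6, 18, 2, 15, 12) → sum 53  < 69 ✓
(18, 2, 15, 12, 9) → sum 56  < 69 ✓
(2, 15, 12, 9, 18) → sum 56  < 69 ✓
(15, 12, 9, 18, 15) → sum 69
(12, 9, 18, 15, 20) → sum 74
(9, 18, 15, 20, 14) → sum 76
11 windows satisfy the condition.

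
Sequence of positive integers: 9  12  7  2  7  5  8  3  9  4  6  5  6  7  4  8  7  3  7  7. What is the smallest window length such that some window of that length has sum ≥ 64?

10

add 9: running sum 9 < 64
add 12: running sum 21 < 64
add 7: running sum 28 < 64
add 2: running sum 30 < 64
add 7: running sum 37 < 64
add 5: running sum 42 < 64
add 8: running sum 50 < 64
add 3: running sum 53 < 64
add 9: running sum 62 < 64
add 4: shortest ending here [9, 12, 7, 2, 7, 5, 8, 3, 9, 4] sum 66, len 10
add 6: shortest ending here [9, 12, 7, 2, 7, 5, 8, 3, 9, 4, 6] sum 72, len 11
add 5: shortest ending here [12, 7, 2, 7, 5, 8, 3, 9, 4, 6, 5] sum 68, len 11
add 6: shortest ending here [12, 7, 2, 7, 5, 8, 3, 9, 4, 6, 5, 6] sum 74, len 12
add 7: shortest ending here [7, 2, 7, 5, 8, 3, 9, 4, 6, 5, 6, 7] sum 69, len 12
add 4: shortest ending here [7, 5, 8, 3, 9, 4, 6, 5, 6, 7, 4] sum 64, len 11
add 8: shortest ending here [5, 8, 3, 9, 4, 6, 5, 6, 7, 4, 8] sum 65, len 11
add 7: shortest ending here [8, 3, 9, 4, 6, 5, 6, 7, 4, 8, 7] sum 67, len 11
add 3: shortest ending here [8, 3, 9, 4, 6, 5, 6, 7, 4, 8, 7, 3] sum 70, len 12
add 7: shortest ending here [9, 4, 6, 5, 6, 7, 4, 8, 7, 3, 7] sum 66, len 11
add 7: shortest ending here [4, 6, 5, 6, 7, 4, 8, 7, 3, 7, 7] sum 64, len 11
Shortest qualifying length: 10.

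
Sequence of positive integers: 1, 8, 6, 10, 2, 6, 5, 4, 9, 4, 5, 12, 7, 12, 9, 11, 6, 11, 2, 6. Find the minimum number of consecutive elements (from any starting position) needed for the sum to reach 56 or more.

add 1: running sum 1 < 56
add 8: running sum 9 < 56
add 6: running sum 15 < 56
add 10: running sum 25 < 56
add 2: running sum 27 < 56
add 6: running sum 33 < 56
add 5: running sum 38 < 56
add 4: running sum 42 < 56
add 9: running sum 51 < 56
add 4: running sum 55 < 56
add 5: shortest ending here [8, 6, 10, 2, 6, 5, 4, 9, 4, 5] sum 59, len 10
add 12: shortest ending here [10, 2, 6, 5, 4, 9, 4, 5, 12] sum 57, len 9
add 7: shortest ending here [10, 2, 6, 5, 4, 9, 4, 5, 12, 7] sum 64, len 10
add 12: shortest ending here [5, 4, 9, 4, 5, 12, 7, 12] sum 58, len 8
add 9: shortest ending here [9, 4, 5, 12, 7, 12, 9] sum 58, len 7
add 11: shortest ending here [5, 12, 7, 12, 9, 11] sum 56, len 6
add 6: shortest ending here [12, 7, 12, 9, 11, 6] sum 57, len 6
add 11: shortest ending here [7, 12, 9, 11, 6, 11] sum 56, len 6
add 2: shortest ending here [7, 12, 9, 11, 6, 11, 2] sum 58, len 7
add 6: shortest ending here [12, 9, 11, 6, 11, 2, 6] sum 57, len 7
Shortest qualifying length: 6.

6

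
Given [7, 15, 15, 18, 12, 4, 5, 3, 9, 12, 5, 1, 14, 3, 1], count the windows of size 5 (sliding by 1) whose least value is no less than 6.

1

7 15 15 18 12 → min 7  ≥ 6 ✓
15 15 18 12 4 → min 4
15 18 12 4 5 → min 4
18 12 4 5 3 → min 3
12 4 5 3 9 → min 3
4 5 3 9 12 → min 3
5 3 9 12 5 → min 3
3 9 12 5 1 → min 1
9 12 5 1 14 → min 1
12 5 1 14 3 → min 1
5 1 14 3 1 → min 1
1 window satisfy the condition.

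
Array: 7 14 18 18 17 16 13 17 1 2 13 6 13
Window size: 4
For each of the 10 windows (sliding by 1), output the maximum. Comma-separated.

18, 18, 18, 18, 17, 17, 17, 17, 13, 13

(7, 14, 18, 18) → max 18
(14, 18, 18, 17) → max 18
(18, 18, 17, 16) → max 18
(18, 17, 16, 13) → max 18
(17, 16, 13, 17) → max 17
(16, 13, 17, 1) → max 17
(13, 17, 1, 2) → max 17
(17, 1, 2, 13) → max 17
(1, 2, 13, 6) → max 13
(2, 13, 6, 13) → max 13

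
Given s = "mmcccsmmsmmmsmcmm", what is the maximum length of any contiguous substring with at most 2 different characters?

[m] 1 distinct, len 1
[m, m] 1 distinct, len 2
[m, m, c] 2 distinct, len 3
[m, m, c, c] 2 distinct, len 4
[m, m, c, c, c] 2 distinct, len 5
[c, c, c, s] 2 distinct, len 4
[s, m] 2 distinct, len 2
[s, m, m] 2 distinct, len 3
[s, m, m, s] 2 distinct, len 4
[s, m, m, s, m] 2 distinct, len 5
[s, m, m, s, m, m] 2 distinct, len 6
[s, m, m, s, m, m, m] 2 distinct, len 7
[s, m, m, s, m, m, m, s] 2 distinct, len 8
[s, m, m, s, m, m, m, s, m] 2 distinct, len 9
[m, c] 2 distinct, len 2
[m, c, m] 2 distinct, len 3
[m, c, m, m] 2 distinct, len 4
Longest length with ≤2 distinct: 9.

9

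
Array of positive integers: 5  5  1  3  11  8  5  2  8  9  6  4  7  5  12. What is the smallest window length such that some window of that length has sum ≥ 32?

add 5: running sum 5 < 32
add 5: running sum 10 < 32
add 1: running sum 11 < 32
add 3: running sum 14 < 32
add 11: running sum 25 < 32
end 5: [5, 5, 1, 3, 11, 8] sum 33, len 6
end 6: [5, 1, 3, 11, 8, 5] sum 33, len 6
end 7: [5, 1, 3, 11, 8, 5, 2] sum 35, len 7
end 8: [11, 8, 5, 2, 8] sum 34, len 5
end 9: [8, 5, 2, 8, 9] sum 32, len 5
end 10: [8, 5, 2, 8, 9, 6] sum 38, len 6
end 11: [5, 2, 8, 9, 6, 4] sum 34, len 6
end 12: [8, 9, 6, 4, 7] sum 34, len 5
end 13: [8, 9, 6, 4, 7, 5] sum 39, len 6
end 14: [6, 4, 7, 5, 12] sum 34, len 5
Shortest qualifying length: 5.

5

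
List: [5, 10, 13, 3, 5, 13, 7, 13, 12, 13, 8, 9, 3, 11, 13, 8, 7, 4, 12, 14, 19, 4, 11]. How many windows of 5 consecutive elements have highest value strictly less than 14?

(5, 10, 13, 3, 5) → max 13  < 14 ✓
(10, 13, 3, 5, 13) → max 13  < 14 ✓
(13, 3, 5, 13, 7) → max 13  < 14 ✓
(3, 5, 13, 7, 13) → max 13  < 14 ✓
(5, 13, 7, 13, 12) → max 13  < 14 ✓
(13, 7, 13, 12, 13) → max 13  < 14 ✓
(7, 13, 12, 13, 8) → max 13  < 14 ✓
(13, 12, 13, 8, 9) → max 13  < 14 ✓
(12, 13, 8, 9, 3) → max 13  < 14 ✓
(13, 8, 9, 3, 11) → max 13  < 14 ✓
(8, 9, 3, 11, 13) → max 13  < 14 ✓
(9, 3, 11, 13, 8) → max 13  < 14 ✓
(3, 11, 13, 8, 7) → max 13  < 14 ✓
(11, 13, 8, 7, 4) → max 13  < 14 ✓
(13, 8, 7, 4, 12) → max 13  < 14 ✓
(8, 7, 4, 12, 14) → max 14
(7, 4, 12, 14, 19) → max 19
(4, 12, 14, 19, 4) → max 19
(12, 14, 19, 4, 11) → max 19
15 windows satisfy the condition.

15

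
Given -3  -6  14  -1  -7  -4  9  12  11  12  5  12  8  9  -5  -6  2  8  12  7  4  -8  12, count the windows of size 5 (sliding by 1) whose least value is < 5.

[-3, -6, 14, -1, -7] → min -7  < 5 ✓
[-6, 14, -1, -7, -4] → min -7  < 5 ✓
[14, -1, -7, -4, 9] → min -7  < 5 ✓
[-1, -7, -4, 9, 12] → min -7  < 5 ✓
[-7, -4, 9, 12, 11] → min -7  < 5 ✓
[-4, 9, 12, 11, 12] → min -4  < 5 ✓
[9, 12, 11, 12, 5] → min 5
[12, 11, 12, 5, 12] → min 5
[11, 12, 5, 12, 8] → min 5
[12, 5, 12, 8, 9] → min 5
[5, 12, 8, 9, -5] → min -5  < 5 ✓
[12, 8, 9, -5, -6] → min -6  < 5 ✓
[8, 9, -5, -6, 2] → min -6  < 5 ✓
[9, -5, -6, 2, 8] → min -6  < 5 ✓
[-5, -6, 2, 8, 12] → min -6  < 5 ✓
[-6, 2, 8, 12, 7] → min -6  < 5 ✓
[2, 8, 12, 7, 4] → min 2  < 5 ✓
[8, 12, 7, 4, -8] → min -8  < 5 ✓
[12, 7, 4, -8, 12] → min -8  < 5 ✓
15 windows satisfy the condition.

15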